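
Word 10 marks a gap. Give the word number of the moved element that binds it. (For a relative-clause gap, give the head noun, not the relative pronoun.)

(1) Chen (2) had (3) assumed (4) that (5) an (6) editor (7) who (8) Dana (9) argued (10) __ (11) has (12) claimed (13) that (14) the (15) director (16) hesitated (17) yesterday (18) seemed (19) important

6

The gap at 10 is the subject of "claimed", inside a relative clause.
The relative pronoun is "who" (word 7); it is bound by the head noun immediately before it.
Its filler is the head noun "editor", at word 6.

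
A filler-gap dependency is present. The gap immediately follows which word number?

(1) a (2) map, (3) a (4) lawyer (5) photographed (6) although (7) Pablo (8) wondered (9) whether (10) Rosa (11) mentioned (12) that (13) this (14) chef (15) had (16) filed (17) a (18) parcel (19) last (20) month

The displaced element is "a map" (word 2).
It functions as the direct object of "photographed", so the gap sits immediately after word 5 ("photographed").
Base order: A lawyer photographed a map although Pablo wondered whether Rosa mentioned that this chef had filed a parcel last month.

5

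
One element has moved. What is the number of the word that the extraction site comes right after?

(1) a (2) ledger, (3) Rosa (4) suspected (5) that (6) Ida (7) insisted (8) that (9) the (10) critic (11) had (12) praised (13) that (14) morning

12

The displaced element is "a ledger" (word 2).
It is linked across 2 clause boundaries (that → that).
It functions as the direct object of "praised", so the gap sits immediately after word 12 ("praised").
Base order: Rosa suspected that Ida insisted that the critic had praised a ledger that morning.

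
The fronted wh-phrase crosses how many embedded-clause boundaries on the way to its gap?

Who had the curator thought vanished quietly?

1

"who" is extracted from the subject of "vanished".
Boundaries crossed, outermost first: [Ø] — 1 in total.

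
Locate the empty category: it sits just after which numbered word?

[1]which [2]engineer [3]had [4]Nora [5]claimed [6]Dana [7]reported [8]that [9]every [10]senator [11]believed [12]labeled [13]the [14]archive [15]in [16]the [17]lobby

The displaced element is "which engineer" (word 2).
It is linked across 3 clause boundaries (Ø → that → Ø).
It functions as the subject of "labeled", so the gap sits immediately after word 11 ("believed").
Base order: Nora had claimed Dana reported that every senator believed that which engineer labeled the archive in the lobby.

11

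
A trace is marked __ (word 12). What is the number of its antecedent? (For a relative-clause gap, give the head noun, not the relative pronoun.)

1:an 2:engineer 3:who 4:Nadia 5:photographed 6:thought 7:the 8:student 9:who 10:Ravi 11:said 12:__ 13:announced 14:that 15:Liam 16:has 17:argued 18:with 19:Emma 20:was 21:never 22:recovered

8

The gap at 12 is the subject of "announced", inside a relative clause.
The relative pronoun is "who" (word 9); it is bound by the head noun immediately before it.
Its filler is the head noun "student", at word 8.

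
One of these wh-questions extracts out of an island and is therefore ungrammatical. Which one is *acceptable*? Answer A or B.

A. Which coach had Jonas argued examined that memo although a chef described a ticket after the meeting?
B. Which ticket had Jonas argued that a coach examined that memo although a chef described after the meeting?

In B, the wh-phrase is extracted from inside an adjunct island (introduced by "although"), which blocks movement.
In A, the extraction path crosses only that-complement boundaries, which are transparent.
So A is grammatical.

A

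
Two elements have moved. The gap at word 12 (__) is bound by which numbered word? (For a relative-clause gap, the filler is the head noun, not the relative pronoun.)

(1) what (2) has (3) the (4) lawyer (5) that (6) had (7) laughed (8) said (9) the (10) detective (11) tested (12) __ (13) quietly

The marked gap is the direct object of "tested".
Its filler is the fronted wh-phrase "what", at word 1.
(The other dependency links word 4 to a gap after word 5.)

1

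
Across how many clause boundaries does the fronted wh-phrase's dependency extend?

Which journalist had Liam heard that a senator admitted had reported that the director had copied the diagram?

2

"which journalist" is extracted from the subject of "reported".
Boundaries crossed, outermost first: [that], [Ø] — 2 in total.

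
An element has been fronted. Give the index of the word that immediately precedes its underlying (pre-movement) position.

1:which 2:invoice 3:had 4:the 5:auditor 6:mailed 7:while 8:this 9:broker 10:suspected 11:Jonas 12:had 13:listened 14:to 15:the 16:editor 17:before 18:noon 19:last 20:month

The displaced element is "which invoice" (word 2).
It functions as the direct object of "mailed", so the gap sits immediately after word 6 ("mailed").
Base order: The auditor had mailed which invoice while this broker suspected Jonas had listened to the editor before noon last month.

6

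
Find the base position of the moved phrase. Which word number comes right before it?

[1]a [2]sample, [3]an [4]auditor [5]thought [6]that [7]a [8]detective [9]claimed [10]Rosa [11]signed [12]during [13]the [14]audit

11

The displaced element is "a sample" (word 2).
It is linked across 2 clause boundaries (that → Ø).
It functions as the direct object of "signed", so the gap sits immediately after word 11 ("signed").
Base order: An auditor thought that a detective claimed Rosa signed a sample during the audit.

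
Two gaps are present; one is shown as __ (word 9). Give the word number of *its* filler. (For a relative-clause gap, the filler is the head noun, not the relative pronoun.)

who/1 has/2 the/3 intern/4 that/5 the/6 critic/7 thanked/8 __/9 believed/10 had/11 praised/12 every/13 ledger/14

4

The marked gap is inside the relative clause, the direct object of "thanked".
Its filler is the head noun "intern" (via "that"), at word 4.
(The other dependency links word 1 to a gap after word 10.)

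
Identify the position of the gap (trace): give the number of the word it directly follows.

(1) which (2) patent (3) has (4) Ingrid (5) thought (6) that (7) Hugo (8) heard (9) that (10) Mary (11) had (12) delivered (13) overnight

The displaced element is "which patent" (word 2).
It is linked across 2 clause boundaries (that → that).
It functions as the direct object of "delivered", so the gap sits immediately after word 12 ("delivered").
Base order: Ingrid has thought that Hugo heard that Mary had delivered which patent overnight.

12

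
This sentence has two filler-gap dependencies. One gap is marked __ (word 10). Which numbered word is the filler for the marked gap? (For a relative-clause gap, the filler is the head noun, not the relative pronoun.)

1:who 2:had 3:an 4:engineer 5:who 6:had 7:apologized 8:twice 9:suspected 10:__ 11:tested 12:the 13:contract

1

The marked gap is the subject of "tested".
Its filler is the fronted wh-phrase "who", at word 1.
(The other dependency links word 4 to a gap after word 5.)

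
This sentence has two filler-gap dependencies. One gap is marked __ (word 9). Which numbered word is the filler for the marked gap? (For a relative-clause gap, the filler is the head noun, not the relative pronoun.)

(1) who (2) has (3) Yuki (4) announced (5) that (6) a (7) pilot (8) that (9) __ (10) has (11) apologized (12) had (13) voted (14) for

The marked gap is inside the relative clause, the subject of "apologized".
Its filler is the head noun "pilot" (via "that"), at word 7.
(The other dependency links word 1 to a gap after word 14.)

7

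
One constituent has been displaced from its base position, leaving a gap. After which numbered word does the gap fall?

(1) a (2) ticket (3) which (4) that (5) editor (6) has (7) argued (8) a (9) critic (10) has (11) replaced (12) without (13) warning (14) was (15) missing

11

The displaced element is "a ticket" (word 2).
It is linked across 1 clause boundary (Ø).
It functions as the direct object of "replaced", so the gap sits immediately after word 11 ("replaced").
Base order: That editor has argued a critic has replaced a ticket without warning.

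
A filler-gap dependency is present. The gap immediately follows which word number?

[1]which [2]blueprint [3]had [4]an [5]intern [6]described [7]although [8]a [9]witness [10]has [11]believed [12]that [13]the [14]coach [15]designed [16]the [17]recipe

6

The displaced element is "which blueprint" (word 2).
It functions as the direct object of "described", so the gap sits immediately after word 6 ("described").
Base order: An intern had described which blueprint although a witness has believed that the coach designed the recipe.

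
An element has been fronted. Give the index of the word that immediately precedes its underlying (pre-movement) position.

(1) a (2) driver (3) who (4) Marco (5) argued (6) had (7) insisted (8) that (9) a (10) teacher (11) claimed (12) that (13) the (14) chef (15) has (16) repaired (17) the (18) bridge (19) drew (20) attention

The displaced element is "a driver" (word 2).
It is linked across 1 clause boundary (Ø).
It functions as the subject of "insisted", so the gap sits immediately after word 5 ("argued").
Base order: Marco argued a driver had insisted that a teacher claimed that the chef has repaired the bridge.

5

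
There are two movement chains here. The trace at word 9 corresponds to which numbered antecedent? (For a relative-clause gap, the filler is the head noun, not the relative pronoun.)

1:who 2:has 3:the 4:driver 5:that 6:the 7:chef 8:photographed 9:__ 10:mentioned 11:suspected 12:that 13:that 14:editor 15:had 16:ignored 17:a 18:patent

4

The marked gap is inside the relative clause, the direct object of "photographed".
Its filler is the head noun "driver" (via "that"), at word 4.
(The other dependency links word 1 to a gap after word 10.)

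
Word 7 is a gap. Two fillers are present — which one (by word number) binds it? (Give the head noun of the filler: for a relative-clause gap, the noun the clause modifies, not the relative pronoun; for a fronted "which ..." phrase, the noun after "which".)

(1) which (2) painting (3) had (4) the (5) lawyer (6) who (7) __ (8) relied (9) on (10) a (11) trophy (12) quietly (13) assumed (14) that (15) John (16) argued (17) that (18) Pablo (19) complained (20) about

5

The marked gap is inside the relative clause, the subject of "relied".
Its filler is the head noun "lawyer" (via "who"), at word 5.
(The other dependency links word 2 to a gap after word 20.)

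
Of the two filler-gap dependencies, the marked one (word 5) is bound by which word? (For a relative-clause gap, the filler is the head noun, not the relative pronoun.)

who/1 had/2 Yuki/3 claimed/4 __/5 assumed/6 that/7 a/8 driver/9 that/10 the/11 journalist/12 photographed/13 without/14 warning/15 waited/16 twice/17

The marked gap is the subject of "assumed".
Its filler is the fronted wh-phrase "who", at word 1.
(The other dependency links word 9 to a gap after word 13.)

1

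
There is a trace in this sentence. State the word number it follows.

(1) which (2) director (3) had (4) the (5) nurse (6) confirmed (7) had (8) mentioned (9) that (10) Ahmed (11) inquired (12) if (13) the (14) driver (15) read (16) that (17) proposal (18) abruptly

6

The displaced element is "which director" (word 2).
It is linked across 1 clause boundary (Ø).
It functions as the subject of "mentioned", so the gap sits immediately after word 6 ("confirmed").
Base order: The nurse had confirmed which director had mentioned that Ahmed inquired if the driver read that proposal abruptly.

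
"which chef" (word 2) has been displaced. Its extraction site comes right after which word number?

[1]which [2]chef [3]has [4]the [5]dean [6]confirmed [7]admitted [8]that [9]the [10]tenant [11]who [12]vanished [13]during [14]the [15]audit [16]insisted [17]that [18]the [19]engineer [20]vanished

6

The displaced element is "which chef" (word 2).
It is linked across 1 clause boundary (Ø).
It functions as the subject of "admitted", so the gap sits immediately after word 6 ("confirmed").
Base order: The dean has confirmed which chef admitted that the tenant who vanished during the audit insisted that the engineer vanished.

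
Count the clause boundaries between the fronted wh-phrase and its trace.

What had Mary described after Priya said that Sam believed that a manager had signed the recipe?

"what" originates inside the matrix clause — no clause boundary is crossed.

0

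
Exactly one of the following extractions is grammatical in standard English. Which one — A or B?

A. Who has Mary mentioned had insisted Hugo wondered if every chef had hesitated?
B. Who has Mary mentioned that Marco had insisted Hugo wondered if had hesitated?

A

In B, the wh-phrase is extracted from inside a wh-island (introduced by "if"), which blocks movement.
In A, the extraction path crosses only that-complement boundaries, which are transparent.
So A is grammatical.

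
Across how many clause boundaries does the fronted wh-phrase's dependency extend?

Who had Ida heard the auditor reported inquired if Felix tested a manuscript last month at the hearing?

2

"who" is extracted from the subject of "inquired".
Boundaries crossed, outermost first: [Ø], [Ø] — 2 in total.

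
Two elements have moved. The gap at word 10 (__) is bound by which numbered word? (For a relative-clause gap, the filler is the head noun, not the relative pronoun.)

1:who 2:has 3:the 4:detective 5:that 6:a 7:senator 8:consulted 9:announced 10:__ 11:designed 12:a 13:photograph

The marked gap is the subject of "designed".
Its filler is the fronted wh-phrase "who", at word 1.
(The other dependency links word 4 to a gap after word 8.)

1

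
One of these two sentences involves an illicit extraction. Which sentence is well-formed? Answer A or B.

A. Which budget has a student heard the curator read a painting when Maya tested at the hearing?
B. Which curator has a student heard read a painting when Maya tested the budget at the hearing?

In A, the wh-phrase is extracted from inside an adjunct island (introduced by "when"), which blocks movement.
In B, the extraction path crosses only that-complement boundaries, which are transparent.
So B is grammatical.

B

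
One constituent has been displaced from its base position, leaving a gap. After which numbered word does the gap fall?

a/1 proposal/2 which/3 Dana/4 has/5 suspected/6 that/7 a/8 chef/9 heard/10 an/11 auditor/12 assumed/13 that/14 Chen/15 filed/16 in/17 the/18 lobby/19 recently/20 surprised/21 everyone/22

16

The displaced element is "a proposal" (word 2).
It is linked across 3 clause boundaries (that → Ø → that).
It functions as the direct object of "filed", so the gap sits immediately after word 16 ("filed").
Base order: Dana has suspected that a chef heard an auditor assumed that Chen filed a proposal in the lobby recently.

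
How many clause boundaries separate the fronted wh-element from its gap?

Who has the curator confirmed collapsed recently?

"who" is extracted from the subject of "collapsed".
Boundaries crossed, outermost first: [Ø] — 1 in total.

1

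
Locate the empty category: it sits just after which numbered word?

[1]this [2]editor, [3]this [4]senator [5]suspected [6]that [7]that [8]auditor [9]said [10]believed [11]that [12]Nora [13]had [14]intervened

9

The displaced element is "this editor" (word 2).
It is linked across 2 clause boundaries (that → Ø).
It functions as the subject of "believed", so the gap sits immediately after word 9 ("said").
Base order: This senator suspected that that auditor said this editor believed that Nora had intervened.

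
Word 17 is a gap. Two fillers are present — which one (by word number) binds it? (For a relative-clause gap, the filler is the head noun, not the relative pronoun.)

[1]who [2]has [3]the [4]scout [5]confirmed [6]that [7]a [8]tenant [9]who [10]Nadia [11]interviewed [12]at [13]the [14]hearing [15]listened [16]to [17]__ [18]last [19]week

The marked gap is the object of the preposition "to" of "listened".
Its filler is the fronted wh-phrase "who", at word 1.
(The other dependency links word 8 to a gap after word 11.)

1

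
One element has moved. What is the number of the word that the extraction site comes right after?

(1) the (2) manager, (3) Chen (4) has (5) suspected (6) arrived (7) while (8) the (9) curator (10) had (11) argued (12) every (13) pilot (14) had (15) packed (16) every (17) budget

5

The displaced element is "the manager" (word 2).
It is linked across 1 clause boundary (Ø).
It functions as the subject of "arrived", so the gap sits immediately after word 5 ("suspected").
Base order: Chen has suspected that the manager arrived while the curator had argued every pilot had packed every budget.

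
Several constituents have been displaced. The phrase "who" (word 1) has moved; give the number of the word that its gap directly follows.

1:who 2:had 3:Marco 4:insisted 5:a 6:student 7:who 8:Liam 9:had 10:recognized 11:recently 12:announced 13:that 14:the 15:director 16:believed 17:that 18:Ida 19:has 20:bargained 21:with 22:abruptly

21

The displaced element is "who" (word 1).
It is linked across 3 clause boundaries (Ø → that → that).
It functions as the object of the preposition "with" of "bargained", so the gap sits immediately after word 21 ("with").
Base order: Marco had insisted a student who Liam had recognized recently announced that the director believed that Ida has bargained with who abruptly.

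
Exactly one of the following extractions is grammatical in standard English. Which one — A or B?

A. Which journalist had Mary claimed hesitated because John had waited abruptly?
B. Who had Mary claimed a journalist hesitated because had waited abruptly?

In B, the wh-phrase is extracted from inside an adjunct island (introduced by "because"), which blocks movement.
In A, the extraction path crosses only that-complement boundaries, which are transparent.
So A is grammatical.

A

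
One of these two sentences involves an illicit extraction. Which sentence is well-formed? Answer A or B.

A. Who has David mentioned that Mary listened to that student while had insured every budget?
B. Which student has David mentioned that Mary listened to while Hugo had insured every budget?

In A, the wh-phrase is extracted from inside an adjunct island (introduced by "while"), which blocks movement.
In B, the extraction path crosses only that-complement boundaries, which are transparent.
So B is grammatical.

B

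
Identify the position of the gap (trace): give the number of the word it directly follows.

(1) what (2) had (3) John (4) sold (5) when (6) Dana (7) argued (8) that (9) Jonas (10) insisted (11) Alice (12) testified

The displaced element is "what" (word 1).
It functions as the direct object of "sold", so the gap sits immediately after word 4 ("sold").
Base order: John had sold what when Dana argued that Jonas insisted Alice testified.

4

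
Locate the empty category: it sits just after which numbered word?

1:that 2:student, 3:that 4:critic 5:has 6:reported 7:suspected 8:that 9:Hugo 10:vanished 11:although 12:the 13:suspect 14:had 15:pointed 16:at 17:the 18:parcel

The displaced element is "that student" (word 2).
It is linked across 1 clause boundary (Ø).
It functions as the subject of "suspected", so the gap sits immediately after word 6 ("reported").
Base order: That critic has reported that that student suspected that Hugo vanished although the suspect had pointed at the parcel.

6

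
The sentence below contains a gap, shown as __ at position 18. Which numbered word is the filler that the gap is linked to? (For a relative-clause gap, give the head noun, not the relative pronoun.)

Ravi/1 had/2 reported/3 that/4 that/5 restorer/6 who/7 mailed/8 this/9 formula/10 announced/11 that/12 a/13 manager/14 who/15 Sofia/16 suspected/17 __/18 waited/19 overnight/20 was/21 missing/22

The gap at 18 is the subject of "waited", inside a relative clause.
The relative pronoun is "who" (word 15); it is bound by the head noun immediately before it.
Its filler is the head noun "manager", at word 14.

14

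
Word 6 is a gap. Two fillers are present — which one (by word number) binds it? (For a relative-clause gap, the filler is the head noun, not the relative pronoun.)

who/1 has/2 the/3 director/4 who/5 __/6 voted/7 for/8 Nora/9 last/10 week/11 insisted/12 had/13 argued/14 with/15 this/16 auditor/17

The marked gap is inside the relative clause, the subject of "voted".
Its filler is the head noun "director" (via "who"), at word 4.
(The other dependency links word 1 to a gap after word 12.)

4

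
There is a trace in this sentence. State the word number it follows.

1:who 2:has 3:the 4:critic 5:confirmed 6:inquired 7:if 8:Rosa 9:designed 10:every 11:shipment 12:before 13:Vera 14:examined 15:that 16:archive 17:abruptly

The displaced element is "who" (word 1).
It is linked across 1 clause boundary (Ø).
It functions as the subject of "inquired", so the gap sits immediately after word 5 ("confirmed").
Base order: The critic has confirmed who inquired if Rosa designed every shipment before Vera examined that archive abruptly.

5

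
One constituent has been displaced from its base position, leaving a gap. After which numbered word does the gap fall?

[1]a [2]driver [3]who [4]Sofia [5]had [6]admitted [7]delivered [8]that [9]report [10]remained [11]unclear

6

The displaced element is "a driver" (word 2).
It is linked across 1 clause boundary (Ø).
It functions as the subject of "delivered", so the gap sits immediately after word 6 ("admitted").
Base order: Sofia had admitted a driver delivered that report.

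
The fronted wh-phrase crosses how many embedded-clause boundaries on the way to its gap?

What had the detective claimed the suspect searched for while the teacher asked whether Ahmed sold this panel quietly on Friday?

"what" is extracted from the PP object of "searched".
Boundaries crossed, outermost first: [Ø] — 1 in total.

1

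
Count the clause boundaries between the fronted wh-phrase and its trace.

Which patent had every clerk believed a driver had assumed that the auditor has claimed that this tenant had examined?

3

"which patent" is extracted from the object of "examined".
Boundaries crossed, outermost first: [Ø], [that], [that] — 3 in total.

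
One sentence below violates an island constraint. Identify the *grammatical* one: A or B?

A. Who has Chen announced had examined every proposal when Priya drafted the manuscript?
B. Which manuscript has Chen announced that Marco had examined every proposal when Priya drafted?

In B, the wh-phrase is extracted from inside an adjunct island (introduced by "when"), which blocks movement.
In A, the extraction path crosses only that-complement boundaries, which are transparent.
So A is grammatical.

A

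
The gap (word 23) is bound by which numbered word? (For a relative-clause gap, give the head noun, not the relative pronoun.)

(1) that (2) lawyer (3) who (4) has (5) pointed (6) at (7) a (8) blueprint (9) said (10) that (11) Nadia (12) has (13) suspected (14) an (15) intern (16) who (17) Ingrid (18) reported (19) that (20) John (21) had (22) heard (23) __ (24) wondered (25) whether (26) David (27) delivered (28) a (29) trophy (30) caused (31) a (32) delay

The gap at 23 is the subject of "wondered", inside a relative clause.
The relative pronoun is "who" (word 16); it is bound by the head noun immediately before it.
Its filler is the head noun "intern", at word 15.

15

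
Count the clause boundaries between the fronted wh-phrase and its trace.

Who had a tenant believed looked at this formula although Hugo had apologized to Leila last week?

"who" is extracted from the subject of "looked".
Boundaries crossed, outermost first: [Ø] — 1 in total.

1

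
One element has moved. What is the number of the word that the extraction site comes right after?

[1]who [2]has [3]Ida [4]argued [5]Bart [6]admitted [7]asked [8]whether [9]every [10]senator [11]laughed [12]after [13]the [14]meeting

The displaced element is "who" (word 1).
It is linked across 2 clause boundaries (Ø → Ø).
It functions as the subject of "asked", so the gap sits immediately after word 6 ("admitted").
Base order: Ida has argued Bart admitted who asked whether every senator laughed after the meeting.

6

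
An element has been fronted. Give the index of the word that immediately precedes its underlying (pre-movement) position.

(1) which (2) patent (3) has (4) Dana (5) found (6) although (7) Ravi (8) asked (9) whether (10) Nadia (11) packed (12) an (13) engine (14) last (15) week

The displaced element is "which patent" (word 2).
It functions as the direct object of "found", so the gap sits immediately after word 5 ("found").
Base order: Dana has found which patent although Ravi asked whether Nadia packed an engine last week.

5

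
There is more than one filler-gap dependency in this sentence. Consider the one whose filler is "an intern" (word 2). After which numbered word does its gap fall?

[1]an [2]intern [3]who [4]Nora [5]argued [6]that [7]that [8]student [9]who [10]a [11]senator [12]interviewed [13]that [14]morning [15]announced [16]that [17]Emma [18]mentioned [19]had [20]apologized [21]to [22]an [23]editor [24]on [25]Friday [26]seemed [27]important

The displaced element is "an intern" (word 2).
It is linked across 3 clause boundaries (that → that → Ø).
It functions as the subject of "apologized", so the gap sits immediately after word 18 ("mentioned").
Base order: Nora argued that that student who a senator interviewed that morning announced that Emma mentioned that an intern had apologized to an editor on Friday.

18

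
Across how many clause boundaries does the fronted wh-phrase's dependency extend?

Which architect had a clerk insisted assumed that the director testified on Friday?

1

"which architect" is extracted from the subject of "assumed".
Boundaries crossed, outermost first: [Ø] — 1 in total.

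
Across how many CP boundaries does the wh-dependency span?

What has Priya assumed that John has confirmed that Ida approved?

2

"what" is extracted from the object of "approved".
Boundaries crossed, outermost first: [that], [that] — 2 in total.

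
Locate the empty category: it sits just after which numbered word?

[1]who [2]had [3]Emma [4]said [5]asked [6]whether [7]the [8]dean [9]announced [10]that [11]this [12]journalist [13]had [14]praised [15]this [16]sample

4

The displaced element is "who" (word 1).
It is linked across 1 clause boundary (Ø).
It functions as the subject of "asked", so the gap sits immediately after word 4 ("said").
Base order: Emma had said that who asked whether the dean announced that this journalist had praised this sample.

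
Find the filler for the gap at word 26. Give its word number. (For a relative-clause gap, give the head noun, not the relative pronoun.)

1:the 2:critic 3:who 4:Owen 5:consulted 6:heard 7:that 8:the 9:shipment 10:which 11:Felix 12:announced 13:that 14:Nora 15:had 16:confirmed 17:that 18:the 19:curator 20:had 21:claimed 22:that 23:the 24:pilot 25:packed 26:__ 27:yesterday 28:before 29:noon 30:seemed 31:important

9

The gap at 26 is the object of "packed", inside a relative clause.
The relative pronoun is "which" (word 10); it is bound by the head noun immediately before it.
Its filler is the head noun "shipment", at word 9.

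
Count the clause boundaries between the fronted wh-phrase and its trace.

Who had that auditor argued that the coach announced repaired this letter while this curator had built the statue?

"who" is extracted from the subject of "repaired".
Boundaries crossed, outermost first: [that], [Ø] — 2 in total.

2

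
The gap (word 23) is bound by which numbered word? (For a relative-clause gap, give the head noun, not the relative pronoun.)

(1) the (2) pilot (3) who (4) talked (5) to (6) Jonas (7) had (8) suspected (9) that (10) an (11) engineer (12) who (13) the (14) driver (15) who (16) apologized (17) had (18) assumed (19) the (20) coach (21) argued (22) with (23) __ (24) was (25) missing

The gap at 23 is the prepositional object of "argued", inside a relative clause.
The relative pronoun is "who" (word 12); it is bound by the head noun immediately before it.
Its filler is the head noun "engineer", at word 11.

11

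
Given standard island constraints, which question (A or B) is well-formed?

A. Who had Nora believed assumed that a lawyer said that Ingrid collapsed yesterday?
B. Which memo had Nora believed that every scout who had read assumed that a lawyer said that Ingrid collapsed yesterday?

A

In B, the wh-phrase is extracted from inside a complex-NP island (relative clause) (introduced by "who"), which blocks movement.
In A, the extraction path crosses only that-complement boundaries, which are transparent.
So A is grammatical.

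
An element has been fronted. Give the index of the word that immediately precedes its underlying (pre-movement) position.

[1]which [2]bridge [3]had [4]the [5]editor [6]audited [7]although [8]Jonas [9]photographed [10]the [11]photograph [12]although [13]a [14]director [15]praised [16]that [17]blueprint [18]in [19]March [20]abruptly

The displaced element is "which bridge" (word 2).
It functions as the direct object of "audited", so the gap sits immediately after word 6 ("audited").
Base order: The editor had audited which bridge although Jonas photographed the photograph although a director praised that blueprint in March abruptly.

6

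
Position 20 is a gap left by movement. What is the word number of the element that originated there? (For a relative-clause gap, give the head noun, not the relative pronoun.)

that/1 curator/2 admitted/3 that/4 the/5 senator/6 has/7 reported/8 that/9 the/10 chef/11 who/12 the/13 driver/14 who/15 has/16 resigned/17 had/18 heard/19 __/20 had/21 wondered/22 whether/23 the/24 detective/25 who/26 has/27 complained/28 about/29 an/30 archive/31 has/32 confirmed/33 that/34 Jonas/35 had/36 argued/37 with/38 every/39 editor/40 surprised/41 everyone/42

The gap at 20 is the subject of "wondered", inside a relative clause.
The relative pronoun is "who" (word 12); it is bound by the head noun immediately before it.
Its filler is the head noun "chef", at word 11.

11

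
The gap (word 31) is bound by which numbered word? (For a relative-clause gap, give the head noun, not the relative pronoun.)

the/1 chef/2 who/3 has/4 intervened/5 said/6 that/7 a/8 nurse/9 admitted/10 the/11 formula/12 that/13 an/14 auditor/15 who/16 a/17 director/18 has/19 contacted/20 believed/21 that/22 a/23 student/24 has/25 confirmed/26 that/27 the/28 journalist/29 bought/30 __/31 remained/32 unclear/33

12

The gap at 31 is the object of "bought", inside a relative clause.
The relative pronoun is "that" (word 13); it is bound by the head noun immediately before it.
Its filler is the head noun "formula", at word 12.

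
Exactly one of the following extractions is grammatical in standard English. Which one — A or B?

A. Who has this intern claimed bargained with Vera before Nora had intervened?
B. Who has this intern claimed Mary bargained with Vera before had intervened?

A

In B, the wh-phrase is extracted from inside an adjunct island (introduced by "before"), which blocks movement.
In A, the extraction path crosses only that-complement boundaries, which are transparent.
So A is grammatical.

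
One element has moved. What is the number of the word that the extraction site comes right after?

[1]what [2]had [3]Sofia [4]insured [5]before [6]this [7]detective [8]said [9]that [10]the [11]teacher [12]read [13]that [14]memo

The displaced element is "what" (word 1).
It functions as the direct object of "insured", so the gap sits immediately after word 4 ("insured").
Base order: Sofia had insured what before this detective said that the teacher read that memo.

4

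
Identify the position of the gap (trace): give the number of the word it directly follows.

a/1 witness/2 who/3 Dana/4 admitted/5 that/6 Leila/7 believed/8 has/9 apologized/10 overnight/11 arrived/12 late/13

8

The displaced element is "a witness" (word 2).
It is linked across 2 clause boundaries (that → Ø).
It functions as the subject of "apologized", so the gap sits immediately after word 8 ("believed").
Base order: Dana admitted that Leila believed that a witness has apologized overnight.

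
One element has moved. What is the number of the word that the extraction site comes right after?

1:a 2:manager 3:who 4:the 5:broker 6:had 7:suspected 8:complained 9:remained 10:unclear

7

The displaced element is "a manager" (word 2).
It is linked across 1 clause boundary (Ø).
It functions as the subject of "complained", so the gap sits immediately after word 7 ("suspected").
Base order: The broker had suspected that a manager complained.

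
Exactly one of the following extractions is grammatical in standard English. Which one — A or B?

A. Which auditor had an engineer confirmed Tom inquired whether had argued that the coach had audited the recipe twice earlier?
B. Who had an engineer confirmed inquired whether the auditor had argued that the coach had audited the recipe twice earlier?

B

In A, the wh-phrase is extracted from inside a wh-island (introduced by "whether"), which blocks movement.
In B, the extraction path crosses only that-complement boundaries, which are transparent.
So B is grammatical.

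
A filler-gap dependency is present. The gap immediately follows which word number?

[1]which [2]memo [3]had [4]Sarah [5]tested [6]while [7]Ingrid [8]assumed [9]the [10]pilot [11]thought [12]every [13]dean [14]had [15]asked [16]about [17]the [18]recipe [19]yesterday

5

The displaced element is "which memo" (word 2).
It functions as the direct object of "tested", so the gap sits immediately after word 5 ("tested").
Base order: Sarah had tested which memo while Ingrid assumed the pilot thought every dean had asked about the recipe yesterday.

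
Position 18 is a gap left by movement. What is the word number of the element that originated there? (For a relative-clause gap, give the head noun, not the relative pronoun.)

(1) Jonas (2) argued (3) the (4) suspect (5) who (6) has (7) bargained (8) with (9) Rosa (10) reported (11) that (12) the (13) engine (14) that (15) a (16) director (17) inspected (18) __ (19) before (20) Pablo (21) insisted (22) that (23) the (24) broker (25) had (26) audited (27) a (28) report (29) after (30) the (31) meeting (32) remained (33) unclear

13

The gap at 18 is the object of "inspected", inside a relative clause.
The relative pronoun is "that" (word 14); it is bound by the head noun immediately before it.
Its filler is the head noun "engine", at word 13.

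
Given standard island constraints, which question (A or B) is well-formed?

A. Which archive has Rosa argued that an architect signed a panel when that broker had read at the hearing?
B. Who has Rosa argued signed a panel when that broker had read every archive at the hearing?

In A, the wh-phrase is extracted from inside an adjunct island (introduced by "when"), which blocks movement.
In B, the extraction path crosses only that-complement boundaries, which are transparent.
So B is grammatical.

B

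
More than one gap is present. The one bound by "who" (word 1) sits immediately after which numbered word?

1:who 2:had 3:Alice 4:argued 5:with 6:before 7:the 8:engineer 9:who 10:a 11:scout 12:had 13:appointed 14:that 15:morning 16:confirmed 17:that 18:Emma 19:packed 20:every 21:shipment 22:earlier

5

The displaced element is "who" (word 1).
It functions as the object of the preposition "with" of "argued", so the gap sits immediately after word 5 ("with").
Base order: Alice had argued with who before the engineer who a scout had appointed that morning confirmed that Emma packed every shipment earlier.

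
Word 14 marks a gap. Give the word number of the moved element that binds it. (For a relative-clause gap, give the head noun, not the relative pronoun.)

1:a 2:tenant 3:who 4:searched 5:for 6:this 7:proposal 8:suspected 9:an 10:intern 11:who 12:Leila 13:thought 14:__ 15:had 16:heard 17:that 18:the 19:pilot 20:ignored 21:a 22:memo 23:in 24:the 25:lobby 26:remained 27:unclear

10

The gap at 14 is the subject of "heard", inside a relative clause.
The relative pronoun is "who" (word 11); it is bound by the head noun immediately before it.
Its filler is the head noun "intern", at word 10.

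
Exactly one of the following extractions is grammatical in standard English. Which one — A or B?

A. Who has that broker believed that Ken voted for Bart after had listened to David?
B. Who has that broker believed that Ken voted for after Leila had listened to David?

In A, the wh-phrase is extracted from inside an adjunct island (introduced by "after"), which blocks movement.
In B, the extraction path crosses only that-complement boundaries, which are transparent.
So B is grammatical.

B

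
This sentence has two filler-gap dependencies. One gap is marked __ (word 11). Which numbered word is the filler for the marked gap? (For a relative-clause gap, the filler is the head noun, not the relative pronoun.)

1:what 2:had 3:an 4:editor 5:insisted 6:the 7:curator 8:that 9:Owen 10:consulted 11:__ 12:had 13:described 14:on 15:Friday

7

The marked gap is inside the relative clause, the direct object of "consulted".
Its filler is the head noun "curator" (via "that"), at word 7.
(The other dependency links word 1 to a gap after word 13.)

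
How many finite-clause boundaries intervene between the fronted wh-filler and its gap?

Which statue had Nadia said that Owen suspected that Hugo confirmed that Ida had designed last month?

3

"which statue" is extracted from the object of "designed".
Boundaries crossed, outermost first: [that], [that], [that] — 3 in total.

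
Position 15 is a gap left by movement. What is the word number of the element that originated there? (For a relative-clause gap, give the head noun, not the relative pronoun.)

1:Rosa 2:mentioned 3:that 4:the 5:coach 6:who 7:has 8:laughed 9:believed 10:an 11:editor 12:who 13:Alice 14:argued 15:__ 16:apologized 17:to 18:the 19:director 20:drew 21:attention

The gap at 15 is the subject of "apologized", inside a relative clause.
The relative pronoun is "who" (word 12); it is bound by the head noun immediately before it.
Its filler is the head noun "editor", at word 11.

11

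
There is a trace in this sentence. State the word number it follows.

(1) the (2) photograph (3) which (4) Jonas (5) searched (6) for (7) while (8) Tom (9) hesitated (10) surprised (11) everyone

The displaced element is "the photograph" (word 2).
It functions as the object of the preposition "for" of "searched", so the gap sits immediately after word 6 ("for").
Base order: Jonas searched for the photograph while Tom hesitated.

6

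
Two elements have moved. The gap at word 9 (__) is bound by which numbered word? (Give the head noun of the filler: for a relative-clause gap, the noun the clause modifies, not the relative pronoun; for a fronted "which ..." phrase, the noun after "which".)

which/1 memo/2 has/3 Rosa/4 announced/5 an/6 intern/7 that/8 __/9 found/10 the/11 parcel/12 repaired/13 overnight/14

The marked gap is inside the relative clause, the subject of "found".
Its filler is the head noun "intern" (via "that"), at word 7.
(The other dependency links word 2 to a gap after word 13.)

7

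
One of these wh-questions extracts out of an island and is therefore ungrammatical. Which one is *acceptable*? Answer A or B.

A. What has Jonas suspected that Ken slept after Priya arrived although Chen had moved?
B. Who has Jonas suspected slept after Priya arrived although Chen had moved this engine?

In A, the wh-phrase is extracted from inside an adjunct island (introduced by "after"), which blocks movement.
In B, the extraction path crosses only that-complement boundaries, which are transparent.
So B is grammatical.

B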